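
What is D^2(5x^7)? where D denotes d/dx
210 x^{5}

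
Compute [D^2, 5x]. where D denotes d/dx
10D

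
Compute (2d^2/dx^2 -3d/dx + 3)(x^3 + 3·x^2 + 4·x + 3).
3 x^{3} + 6 x + 9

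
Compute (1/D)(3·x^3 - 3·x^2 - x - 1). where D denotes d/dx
\frac{3 x^{4}}{4} - x^{3} - \frac{x^{2}}{2} - x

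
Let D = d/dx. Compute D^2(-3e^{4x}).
- 48 e^{4 x}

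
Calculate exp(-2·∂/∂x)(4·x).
4 x - 8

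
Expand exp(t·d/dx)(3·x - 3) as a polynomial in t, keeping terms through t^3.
3 t + 3 x - 3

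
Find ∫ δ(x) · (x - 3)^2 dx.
9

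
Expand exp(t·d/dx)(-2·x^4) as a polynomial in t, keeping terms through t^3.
2 x \left(- 4 t^{3} - 6 t^{2} x - 4 t x^{2} - x^{3}\right)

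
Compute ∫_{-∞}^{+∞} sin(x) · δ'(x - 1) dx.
- \cos{\left(1 \right)}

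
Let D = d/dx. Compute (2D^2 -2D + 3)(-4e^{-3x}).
- 108 e^{- 3 x}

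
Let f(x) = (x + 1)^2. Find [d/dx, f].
2 x + 2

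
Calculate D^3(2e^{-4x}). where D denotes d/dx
- 128 e^{- 4 x}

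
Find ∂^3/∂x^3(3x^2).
0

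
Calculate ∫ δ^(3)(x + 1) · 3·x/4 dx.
0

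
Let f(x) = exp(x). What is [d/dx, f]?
e^{x}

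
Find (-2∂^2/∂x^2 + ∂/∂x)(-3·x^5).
15 x^{3} \left(8 - x\right)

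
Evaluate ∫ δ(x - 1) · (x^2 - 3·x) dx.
-2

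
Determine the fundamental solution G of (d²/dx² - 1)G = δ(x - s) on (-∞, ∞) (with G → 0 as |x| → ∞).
-\frac{e^{-|x-s|}}{2}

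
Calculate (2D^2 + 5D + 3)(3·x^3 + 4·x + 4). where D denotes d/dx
9 x^{3} + 45 x^{2} + 48 x + 32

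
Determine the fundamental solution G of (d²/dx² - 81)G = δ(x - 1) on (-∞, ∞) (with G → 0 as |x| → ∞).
-\frac{e^{-9|x - 1|}}{18}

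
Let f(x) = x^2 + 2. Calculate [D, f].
2 x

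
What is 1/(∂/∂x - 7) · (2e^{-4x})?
- \frac{2 e^{- 4 x}}{11}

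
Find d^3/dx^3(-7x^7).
- 1470 x^{4}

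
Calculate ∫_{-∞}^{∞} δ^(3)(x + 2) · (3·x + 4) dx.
0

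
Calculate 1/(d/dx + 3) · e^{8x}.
\frac{e^{8 x}}{11}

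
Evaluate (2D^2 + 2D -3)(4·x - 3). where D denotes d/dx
17 - 12 x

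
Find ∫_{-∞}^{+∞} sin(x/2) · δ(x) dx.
0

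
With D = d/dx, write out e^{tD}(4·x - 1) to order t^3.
4 t + 4 x - 1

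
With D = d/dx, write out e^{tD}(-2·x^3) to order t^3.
- 2 t^{3} - 6 t^{2} x - 6 t x^{2} - 2 x^{3}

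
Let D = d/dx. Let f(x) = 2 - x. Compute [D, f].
-1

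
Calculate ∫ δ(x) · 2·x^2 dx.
0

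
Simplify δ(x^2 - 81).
\frac{\delta(x - 9) + \delta(x + 9)}{18}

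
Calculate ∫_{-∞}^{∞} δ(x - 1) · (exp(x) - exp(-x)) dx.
2 \sinh{\left(1 \right)}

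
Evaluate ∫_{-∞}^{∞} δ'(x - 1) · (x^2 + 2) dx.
-2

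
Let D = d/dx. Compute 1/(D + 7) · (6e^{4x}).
\frac{6 e^{4 x}}{11}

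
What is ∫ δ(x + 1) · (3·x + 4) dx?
1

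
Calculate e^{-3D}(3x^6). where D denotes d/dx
3 x^{6} - 54 x^{5} + 405 x^{4} - 1620 x^{3} + 3645 x^{2} - 4374 x + 2187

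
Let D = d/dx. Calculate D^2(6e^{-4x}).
96 e^{- 4 x}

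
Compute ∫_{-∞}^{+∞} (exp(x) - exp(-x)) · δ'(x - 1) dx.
- 2 \cosh{\left(1 \right)}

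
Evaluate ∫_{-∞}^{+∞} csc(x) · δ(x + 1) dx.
- \csc{\left(1 \right)}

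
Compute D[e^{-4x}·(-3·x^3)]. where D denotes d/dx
x^{2} \left(12 x - 9\right) e^{- 4 x}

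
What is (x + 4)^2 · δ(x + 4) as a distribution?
0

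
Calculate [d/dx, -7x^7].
- 49 x^{6}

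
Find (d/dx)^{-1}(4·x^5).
\frac{2 x^{6}}{3}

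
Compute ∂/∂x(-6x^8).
- 48 x^{7}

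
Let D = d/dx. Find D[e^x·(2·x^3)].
2 x^{2} \left(x + 3\right) e^{x}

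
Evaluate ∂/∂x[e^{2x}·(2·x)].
\left(4 x + 2\right) e^{2 x}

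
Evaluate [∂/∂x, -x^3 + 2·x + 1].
2 - 3 x^{2}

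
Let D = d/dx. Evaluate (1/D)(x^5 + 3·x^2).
\frac{x^{6}}{6} + x^{3}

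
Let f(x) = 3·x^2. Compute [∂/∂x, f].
6 x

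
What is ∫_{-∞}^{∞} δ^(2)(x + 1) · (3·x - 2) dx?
0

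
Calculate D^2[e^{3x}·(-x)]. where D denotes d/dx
\left(- 9 x - 6\right) e^{3 x}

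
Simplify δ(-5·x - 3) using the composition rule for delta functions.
\frac{\delta(x + 3/5)}{5}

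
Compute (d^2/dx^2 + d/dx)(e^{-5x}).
20 e^{- 5 x}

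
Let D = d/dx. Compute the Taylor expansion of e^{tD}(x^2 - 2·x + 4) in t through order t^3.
t^{2} + 2 t \left(x - 1\right) + x^{2} - 2 x + 4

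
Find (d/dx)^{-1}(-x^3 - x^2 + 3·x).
- \frac{x^{4}}{4} - \frac{x^{3}}{3} + \frac{3 x^{2}}{2}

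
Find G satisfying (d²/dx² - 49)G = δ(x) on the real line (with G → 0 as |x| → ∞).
-\frac{e^{-7|x|}}{14}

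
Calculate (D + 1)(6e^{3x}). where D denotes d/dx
24 e^{3 x}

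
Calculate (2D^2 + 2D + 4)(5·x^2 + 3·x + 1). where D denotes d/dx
20 x^{2} + 32 x + 30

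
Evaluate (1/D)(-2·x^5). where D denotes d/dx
- \frac{x^{6}}{3}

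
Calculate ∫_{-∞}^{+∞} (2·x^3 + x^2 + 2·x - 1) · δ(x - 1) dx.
4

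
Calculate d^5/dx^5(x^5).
120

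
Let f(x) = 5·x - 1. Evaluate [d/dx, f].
5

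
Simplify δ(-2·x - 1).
\frac{\delta(x + 1/2)}{2}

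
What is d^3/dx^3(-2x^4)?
- 48 x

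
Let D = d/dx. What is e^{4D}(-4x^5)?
- 4 x^{5} - 80 x^{4} - 640 x^{3} - 2560 x^{2} - 5120 x - 4096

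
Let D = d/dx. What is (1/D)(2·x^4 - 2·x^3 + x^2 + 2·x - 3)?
\frac{2 x^{5}}{5} - \frac{x^{4}}{2} + \frac{x^{3}}{3} + x^{2} - 3 x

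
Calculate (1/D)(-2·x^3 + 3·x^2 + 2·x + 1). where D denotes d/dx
- \frac{x^{4}}{2} + x^{3} + x^{2} + x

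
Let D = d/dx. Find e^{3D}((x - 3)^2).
x^{2}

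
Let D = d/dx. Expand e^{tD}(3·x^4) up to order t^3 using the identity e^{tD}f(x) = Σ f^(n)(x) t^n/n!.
3 x \left(4 t^{3} + 6 t^{2} x + 4 t x^{2} + x^{3}\right)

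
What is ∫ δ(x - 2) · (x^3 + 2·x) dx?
12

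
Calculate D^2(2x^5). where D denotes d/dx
40 x^{3}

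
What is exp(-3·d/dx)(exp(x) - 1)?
e^{x - 3} - 1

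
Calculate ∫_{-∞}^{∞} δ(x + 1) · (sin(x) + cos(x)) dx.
- \sin{\left(1 \right)} + \cos{\left(1 \right)}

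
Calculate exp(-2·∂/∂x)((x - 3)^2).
x^{2} - 10 x + 25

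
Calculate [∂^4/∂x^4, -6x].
-24\frac{d^{3}}{dx^{3}}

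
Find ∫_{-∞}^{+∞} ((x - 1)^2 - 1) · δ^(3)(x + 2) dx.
0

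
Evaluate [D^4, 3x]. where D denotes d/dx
12D^{3}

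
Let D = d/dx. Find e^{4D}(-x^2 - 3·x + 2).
- x^{2} - 11 x - 26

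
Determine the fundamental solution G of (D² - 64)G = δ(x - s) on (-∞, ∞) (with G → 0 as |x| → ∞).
-\frac{e^{-8|x-s|}}{16}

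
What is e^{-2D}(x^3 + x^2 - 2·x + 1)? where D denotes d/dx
x^{3} - 5 x^{2} + 6 x + 1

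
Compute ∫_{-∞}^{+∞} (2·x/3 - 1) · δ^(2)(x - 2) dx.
0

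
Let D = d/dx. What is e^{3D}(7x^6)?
7 x^{6} + 126 x^{5} + 945 x^{4} + 3780 x^{3} + 8505 x^{2} + 10206 x + 5103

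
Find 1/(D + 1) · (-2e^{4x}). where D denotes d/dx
- \frac{2 e^{4 x}}{5}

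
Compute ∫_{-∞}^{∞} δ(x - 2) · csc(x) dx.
\csc{\left(2 \right)}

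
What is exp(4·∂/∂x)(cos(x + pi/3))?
\cos{\left(x + \frac{\pi}{3} + 4 \right)}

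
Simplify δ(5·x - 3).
\frac{\delta(x - 3/5)}{5}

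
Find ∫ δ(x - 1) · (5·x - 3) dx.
2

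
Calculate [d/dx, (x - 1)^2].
2 x - 2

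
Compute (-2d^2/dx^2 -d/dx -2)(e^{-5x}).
- 47 e^{- 5 x}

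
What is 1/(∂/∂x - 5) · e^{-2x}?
- \frac{e^{- 2 x}}{7}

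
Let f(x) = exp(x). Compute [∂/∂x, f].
e^{x}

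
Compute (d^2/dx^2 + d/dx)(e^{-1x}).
0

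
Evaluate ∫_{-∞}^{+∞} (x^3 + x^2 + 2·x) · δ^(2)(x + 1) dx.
-4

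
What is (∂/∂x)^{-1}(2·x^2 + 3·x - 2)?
\frac{2 x^{3}}{3} + \frac{3 x^{2}}{2} - 2 x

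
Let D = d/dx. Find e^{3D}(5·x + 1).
5 x + 16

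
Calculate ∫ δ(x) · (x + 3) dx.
3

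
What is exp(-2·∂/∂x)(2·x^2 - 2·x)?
2 x^{2} - 10 x + 12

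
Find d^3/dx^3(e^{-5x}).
- 125 e^{- 5 x}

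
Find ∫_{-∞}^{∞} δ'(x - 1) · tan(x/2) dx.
- \frac{1}{2} - \frac{\tan^{2}{\left(\frac{1}{2} \right)}}{2}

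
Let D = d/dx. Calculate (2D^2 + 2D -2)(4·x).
8 - 8 x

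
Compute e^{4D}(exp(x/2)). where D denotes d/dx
e^{\frac{x}{2} + 2}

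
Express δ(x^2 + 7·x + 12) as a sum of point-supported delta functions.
\frac{\delta(x + 4) + \delta(x + 3)}{1}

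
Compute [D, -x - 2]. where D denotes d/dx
-1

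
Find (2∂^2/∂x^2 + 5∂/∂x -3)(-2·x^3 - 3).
6 x^{3} - 30 x^{2} - 24 x + 9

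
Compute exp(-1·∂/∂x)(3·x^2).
3 x^{2} - 6 x + 3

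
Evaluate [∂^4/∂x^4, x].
4\frac{d^{3}}{dx^{3}}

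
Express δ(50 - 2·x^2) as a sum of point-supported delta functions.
\frac{\delta(x - 5) + \delta(x + 5)}{20}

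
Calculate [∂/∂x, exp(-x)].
- e^{- x}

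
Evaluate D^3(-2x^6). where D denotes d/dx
- 240 x^{3}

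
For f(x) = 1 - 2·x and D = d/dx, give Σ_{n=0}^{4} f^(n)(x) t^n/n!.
- 2 t - 2 x + 1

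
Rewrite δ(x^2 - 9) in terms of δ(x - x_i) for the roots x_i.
\frac{\delta(x - 3) + \delta(x + 3)}{6}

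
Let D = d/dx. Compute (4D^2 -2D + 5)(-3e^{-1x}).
- 33 e^{- x}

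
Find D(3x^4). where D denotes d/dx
12 x^{3}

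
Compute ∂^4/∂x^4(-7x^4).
-168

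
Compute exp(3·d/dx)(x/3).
\frac{x}{3} + 1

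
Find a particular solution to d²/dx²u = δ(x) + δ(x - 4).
\frac{|x|}{2} + \frac{|x - 4|}{2}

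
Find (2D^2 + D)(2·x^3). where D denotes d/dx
6 x \left(x + 4\right)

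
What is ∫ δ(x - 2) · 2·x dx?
4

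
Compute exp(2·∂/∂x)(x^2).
x^{2} + 4 x + 4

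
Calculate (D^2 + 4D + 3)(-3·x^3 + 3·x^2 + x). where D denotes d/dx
- 9 x^{3} - 27 x^{2} + 9 x + 10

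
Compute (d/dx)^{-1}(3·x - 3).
\frac{3 x^{2}}{2} - 3 x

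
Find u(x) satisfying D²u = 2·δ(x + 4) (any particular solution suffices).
|x + 4|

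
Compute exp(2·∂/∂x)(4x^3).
4 x^{3} + 24 x^{2} + 48 x + 32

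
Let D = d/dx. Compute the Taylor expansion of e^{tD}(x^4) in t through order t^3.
x \left(4 t^{3} + 6 t^{2} x + 4 t x^{2} + x^{3}\right)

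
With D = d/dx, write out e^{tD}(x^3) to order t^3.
t^{3} + 3 t^{2} x + 3 t x^{2} + x^{3}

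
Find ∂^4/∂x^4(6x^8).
10080 x^{4}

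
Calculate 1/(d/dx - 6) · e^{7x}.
e^{7 x}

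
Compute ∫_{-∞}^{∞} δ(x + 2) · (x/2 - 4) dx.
-5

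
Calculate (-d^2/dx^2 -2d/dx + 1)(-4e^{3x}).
56 e^{3 x}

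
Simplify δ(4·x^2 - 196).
\frac{\delta(x - 7) + \delta(x + 7)}{56}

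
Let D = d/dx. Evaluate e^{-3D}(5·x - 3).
5 x - 18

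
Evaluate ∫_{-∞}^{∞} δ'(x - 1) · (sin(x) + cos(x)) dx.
- \cos{\left(1 \right)} + \sin{\left(1 \right)}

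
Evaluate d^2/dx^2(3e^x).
3 e^{x}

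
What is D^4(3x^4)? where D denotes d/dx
72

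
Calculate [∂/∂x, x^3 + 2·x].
3 x^{2} + 2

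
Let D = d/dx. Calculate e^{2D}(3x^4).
3 x^{4} + 24 x^{3} + 72 x^{2} + 96 x + 48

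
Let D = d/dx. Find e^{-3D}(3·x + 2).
3 x - 7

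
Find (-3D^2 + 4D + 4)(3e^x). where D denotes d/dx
15 e^{x}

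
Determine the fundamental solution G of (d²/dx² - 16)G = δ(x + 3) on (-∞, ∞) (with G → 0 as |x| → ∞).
-\frac{e^{-4|x + 3|}}{8}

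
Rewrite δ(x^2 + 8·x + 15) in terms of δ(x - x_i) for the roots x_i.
\frac{\delta(x + 5) + \delta(x + 3)}{2}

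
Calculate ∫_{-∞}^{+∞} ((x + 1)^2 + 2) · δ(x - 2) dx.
11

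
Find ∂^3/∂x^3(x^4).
24 x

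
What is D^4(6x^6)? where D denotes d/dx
2160 x^{2}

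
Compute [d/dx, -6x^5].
- 30 x^{4}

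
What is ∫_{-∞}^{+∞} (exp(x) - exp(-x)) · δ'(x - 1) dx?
- 2 \cosh{\left(1 \right)}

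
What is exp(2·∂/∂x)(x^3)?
x^{3} + 6 x^{2} + 12 x + 8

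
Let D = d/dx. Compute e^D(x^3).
x^{3} + 3 x^{2} + 3 x + 1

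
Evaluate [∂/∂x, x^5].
5 x^{4}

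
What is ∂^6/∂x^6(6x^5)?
0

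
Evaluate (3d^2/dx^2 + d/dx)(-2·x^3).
6 x \left(- x - 6\right)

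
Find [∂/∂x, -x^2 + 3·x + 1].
3 - 2 x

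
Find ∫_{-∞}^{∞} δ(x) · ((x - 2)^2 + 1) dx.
5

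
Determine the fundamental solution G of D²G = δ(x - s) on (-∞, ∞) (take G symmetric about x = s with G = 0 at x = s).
\frac{|x - s|}{2}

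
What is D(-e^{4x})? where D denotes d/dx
- 4 e^{4 x}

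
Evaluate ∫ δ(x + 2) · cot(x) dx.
- \cot{\left(2 \right)}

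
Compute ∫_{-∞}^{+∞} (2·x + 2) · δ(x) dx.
2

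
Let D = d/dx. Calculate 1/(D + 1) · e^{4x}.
\frac{e^{4 x}}{5}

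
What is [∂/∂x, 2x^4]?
8 x^{3}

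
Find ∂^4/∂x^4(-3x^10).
- 15120 x^{6}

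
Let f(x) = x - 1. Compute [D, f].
1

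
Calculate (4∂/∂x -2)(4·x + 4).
8 - 8 x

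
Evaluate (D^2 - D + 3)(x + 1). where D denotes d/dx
3 x + 2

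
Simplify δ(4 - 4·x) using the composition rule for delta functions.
\frac{\delta(x - 1)}{4}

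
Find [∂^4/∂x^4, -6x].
-24\frac{d^{3}}{dx^{3}}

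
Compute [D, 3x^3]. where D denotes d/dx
9 x^{2}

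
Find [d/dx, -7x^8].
- 56 x^{7}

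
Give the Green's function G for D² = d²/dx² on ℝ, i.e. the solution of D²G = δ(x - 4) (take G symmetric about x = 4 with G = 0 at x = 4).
\frac{|x - 4|}{2}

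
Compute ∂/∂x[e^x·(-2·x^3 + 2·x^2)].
2 x \left(- x^{2} - 2 x + 2\right) e^{x}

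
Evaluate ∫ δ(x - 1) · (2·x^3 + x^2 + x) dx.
4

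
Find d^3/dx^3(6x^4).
144 x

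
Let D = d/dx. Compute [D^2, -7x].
-14D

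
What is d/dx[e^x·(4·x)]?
4 \left(x + 1\right) e^{x}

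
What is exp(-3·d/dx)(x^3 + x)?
x^{3} - 9 x^{2} + 28 x - 30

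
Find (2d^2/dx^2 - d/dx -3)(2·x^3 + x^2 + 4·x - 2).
- 6 x^{3} - 9 x^{2} + 10 x + 6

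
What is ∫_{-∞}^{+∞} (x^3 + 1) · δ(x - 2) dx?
9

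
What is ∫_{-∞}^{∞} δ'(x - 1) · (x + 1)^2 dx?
-4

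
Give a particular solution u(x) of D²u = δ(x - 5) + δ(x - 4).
\frac{|x - 5|}{2} + \frac{|x - 4|}{2}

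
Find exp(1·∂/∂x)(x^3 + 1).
x^{3} + 3 x^{2} + 3 x + 2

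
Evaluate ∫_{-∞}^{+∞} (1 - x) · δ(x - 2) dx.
-1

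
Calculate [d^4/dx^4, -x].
-4\frac{d^{3}}{dx^{3}}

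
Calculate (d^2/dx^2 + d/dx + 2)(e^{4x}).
22 e^{4 x}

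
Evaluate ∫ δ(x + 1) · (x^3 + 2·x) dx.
-3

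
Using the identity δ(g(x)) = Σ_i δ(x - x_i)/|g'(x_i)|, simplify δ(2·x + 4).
\frac{\delta(x + 2)}{2}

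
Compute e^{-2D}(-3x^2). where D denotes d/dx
- 3 x^{2} + 12 x - 12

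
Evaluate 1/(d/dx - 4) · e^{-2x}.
- \frac{e^{- 2 x}}{6}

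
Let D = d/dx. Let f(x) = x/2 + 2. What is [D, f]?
\frac{1}{2}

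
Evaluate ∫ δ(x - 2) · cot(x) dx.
\cot{\left(2 \right)}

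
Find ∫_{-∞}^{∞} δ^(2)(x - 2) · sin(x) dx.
- \sin{\left(2 \right)}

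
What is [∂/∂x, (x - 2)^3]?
3 \left(x - 2\right)^{2}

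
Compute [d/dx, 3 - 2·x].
-2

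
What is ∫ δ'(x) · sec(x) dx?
0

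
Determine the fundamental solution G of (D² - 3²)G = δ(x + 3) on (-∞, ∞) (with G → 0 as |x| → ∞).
-\frac{e^{-3|x + 3|}}{6}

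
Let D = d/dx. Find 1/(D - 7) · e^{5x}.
- \frac{e^{5 x}}{2}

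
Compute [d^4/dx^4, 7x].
28\frac{d^{3}}{dx^{3}}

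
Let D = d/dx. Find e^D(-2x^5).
- 2 x^{5} - 10 x^{4} - 20 x^{3} - 20 x^{2} - 10 x - 2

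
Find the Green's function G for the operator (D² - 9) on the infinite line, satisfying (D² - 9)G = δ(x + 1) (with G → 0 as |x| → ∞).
-\frac{e^{-3|x + 1|}}{6}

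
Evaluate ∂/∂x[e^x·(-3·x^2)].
3 x \left(- x - 2\right) e^{x}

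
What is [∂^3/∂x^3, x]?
3\frac{d^{2}}{dx^{2}}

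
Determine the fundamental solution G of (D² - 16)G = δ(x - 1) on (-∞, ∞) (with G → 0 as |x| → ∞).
-\frac{e^{-4|x - 1|}}{8}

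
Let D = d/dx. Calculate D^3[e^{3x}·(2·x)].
54 \left(x + 1\right) e^{3 x}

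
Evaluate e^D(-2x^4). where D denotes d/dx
- 2 x^{4} - 8 x^{3} - 12 x^{2} - 8 x - 2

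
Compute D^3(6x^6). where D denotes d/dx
720 x^{3}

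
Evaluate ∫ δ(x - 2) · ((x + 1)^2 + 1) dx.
10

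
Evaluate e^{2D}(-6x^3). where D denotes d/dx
- 6 x^{3} - 36 x^{2} - 72 x - 48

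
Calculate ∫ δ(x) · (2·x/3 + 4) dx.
4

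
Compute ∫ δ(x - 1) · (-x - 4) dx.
-5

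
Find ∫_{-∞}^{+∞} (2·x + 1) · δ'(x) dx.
-2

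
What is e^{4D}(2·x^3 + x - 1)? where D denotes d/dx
2 x^{3} + 24 x^{2} + 97 x + 131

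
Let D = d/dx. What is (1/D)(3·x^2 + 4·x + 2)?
x^{3} + 2 x^{2} + 2 x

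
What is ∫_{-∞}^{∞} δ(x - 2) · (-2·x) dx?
-4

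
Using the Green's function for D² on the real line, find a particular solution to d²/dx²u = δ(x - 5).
\frac{|x - 5|}{2}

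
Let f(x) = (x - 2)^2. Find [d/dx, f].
2 x - 4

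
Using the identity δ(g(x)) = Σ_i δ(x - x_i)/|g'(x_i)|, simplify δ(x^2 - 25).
\frac{\delta(x - 5) + \delta(x + 5)}{10}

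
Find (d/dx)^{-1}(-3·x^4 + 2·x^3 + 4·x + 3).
- \frac{3 x^{5}}{5} + \frac{x^{4}}{2} + 2 x^{2} + 3 x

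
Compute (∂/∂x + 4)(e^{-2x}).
2 e^{- 2 x}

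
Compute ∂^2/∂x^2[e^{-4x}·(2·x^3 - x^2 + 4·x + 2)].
2 \left(16 x^{3} - 32 x^{2} + 46 x - 1\right) e^{- 4 x}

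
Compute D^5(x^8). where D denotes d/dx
6720 x^{3}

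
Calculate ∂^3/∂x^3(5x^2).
0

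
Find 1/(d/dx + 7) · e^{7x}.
\frac{e^{7 x}}{14}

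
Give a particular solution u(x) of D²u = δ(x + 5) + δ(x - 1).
\frac{|x + 5|}{2} + \frac{|x - 1|}{2}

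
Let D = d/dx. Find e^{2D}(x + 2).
x + 4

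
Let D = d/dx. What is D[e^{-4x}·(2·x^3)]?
x^{2} \left(6 - 8 x\right) e^{- 4 x}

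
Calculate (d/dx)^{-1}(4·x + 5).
2 x^{2} + 5 x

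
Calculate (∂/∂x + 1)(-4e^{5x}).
- 24 e^{5 x}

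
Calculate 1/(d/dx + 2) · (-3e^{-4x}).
\frac{3 e^{- 4 x}}{2}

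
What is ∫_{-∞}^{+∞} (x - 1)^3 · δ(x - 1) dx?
0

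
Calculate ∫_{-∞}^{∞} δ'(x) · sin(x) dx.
-1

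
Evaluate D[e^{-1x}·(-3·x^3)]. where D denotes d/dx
3 x^{2} \left(x - 3\right) e^{- x}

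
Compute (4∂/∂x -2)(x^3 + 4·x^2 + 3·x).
- 2 x^{3} + 4 x^{2} + 26 x + 12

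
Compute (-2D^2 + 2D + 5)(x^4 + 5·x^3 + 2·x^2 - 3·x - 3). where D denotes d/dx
5 x^{4} + 33 x^{3} + 16 x^{2} - 67 x - 29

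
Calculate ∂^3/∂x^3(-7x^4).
- 168 x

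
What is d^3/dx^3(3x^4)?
72 x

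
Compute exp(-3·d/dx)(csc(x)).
\csc{\left(x - 3 \right)}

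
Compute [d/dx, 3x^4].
12 x^{3}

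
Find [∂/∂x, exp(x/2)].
\frac{e^{\frac{x}{2}}}{2}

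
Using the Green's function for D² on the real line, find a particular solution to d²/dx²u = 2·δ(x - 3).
|x - 3|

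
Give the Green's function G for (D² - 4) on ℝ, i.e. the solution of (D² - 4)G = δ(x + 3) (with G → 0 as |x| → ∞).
-\frac{e^{-2|x + 3|}}{4}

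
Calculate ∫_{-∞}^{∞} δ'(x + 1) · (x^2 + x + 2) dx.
1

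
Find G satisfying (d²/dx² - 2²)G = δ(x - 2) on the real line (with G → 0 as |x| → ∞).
-\frac{e^{-2|x - 2|}}{4}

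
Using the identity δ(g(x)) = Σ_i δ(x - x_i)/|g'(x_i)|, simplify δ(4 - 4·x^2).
\frac{\delta(x - 1) + \delta(x + 1)}{8}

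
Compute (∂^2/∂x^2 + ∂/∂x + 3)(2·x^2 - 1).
6 x^{2} + 4 x + 1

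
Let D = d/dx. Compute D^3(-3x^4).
- 72 x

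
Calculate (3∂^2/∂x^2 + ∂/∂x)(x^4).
4 x^{2} \left(x + 9\right)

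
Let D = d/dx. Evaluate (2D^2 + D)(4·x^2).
8 x + 16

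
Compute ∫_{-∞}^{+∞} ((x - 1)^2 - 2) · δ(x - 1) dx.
-2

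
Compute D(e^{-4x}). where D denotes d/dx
- 4 e^{- 4 x}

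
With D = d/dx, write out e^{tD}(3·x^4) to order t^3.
3 x \left(4 t^{3} + 6 t^{2} x + 4 t x^{2} + x^{3}\right)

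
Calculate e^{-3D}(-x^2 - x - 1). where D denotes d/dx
- x^{2} + 5 x - 7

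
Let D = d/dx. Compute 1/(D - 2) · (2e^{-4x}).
- \frac{e^{- 4 x}}{3}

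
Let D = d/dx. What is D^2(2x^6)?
60 x^{4}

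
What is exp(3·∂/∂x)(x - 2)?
x + 1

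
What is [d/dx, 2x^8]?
16 x^{7}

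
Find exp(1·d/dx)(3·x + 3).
3 x + 6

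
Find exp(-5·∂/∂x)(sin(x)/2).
\frac{\sin{\left(x - 5 \right)}}{2}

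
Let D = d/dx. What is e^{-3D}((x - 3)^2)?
x^{2} - 12 x + 36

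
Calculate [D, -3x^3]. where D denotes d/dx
- 9 x^{2}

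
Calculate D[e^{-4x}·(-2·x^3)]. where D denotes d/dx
x^{2} \left(8 x - 6\right) e^{- 4 x}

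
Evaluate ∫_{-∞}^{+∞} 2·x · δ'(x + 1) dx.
-2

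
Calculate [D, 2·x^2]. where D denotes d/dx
4 x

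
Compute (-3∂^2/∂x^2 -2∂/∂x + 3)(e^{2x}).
- 13 e^{2 x}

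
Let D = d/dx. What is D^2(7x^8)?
392 x^{6}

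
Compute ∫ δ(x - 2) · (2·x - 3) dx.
1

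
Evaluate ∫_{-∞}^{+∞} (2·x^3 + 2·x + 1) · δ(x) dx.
1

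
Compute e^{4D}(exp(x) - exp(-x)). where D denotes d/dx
2 \sinh{\left(x + 4 \right)}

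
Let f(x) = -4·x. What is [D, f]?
-4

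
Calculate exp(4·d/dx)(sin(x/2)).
\sin{\left(\frac{x}{2} + 2 \right)}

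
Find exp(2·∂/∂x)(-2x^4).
- 2 x^{4} - 16 x^{3} - 48 x^{2} - 64 x - 32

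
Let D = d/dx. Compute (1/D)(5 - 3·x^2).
- x^{3} + 5 x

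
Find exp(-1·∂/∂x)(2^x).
2^{x - 1}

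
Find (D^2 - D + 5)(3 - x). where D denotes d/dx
16 - 5 x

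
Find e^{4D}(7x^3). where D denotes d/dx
7 x^{3} + 84 x^{2} + 336 x + 448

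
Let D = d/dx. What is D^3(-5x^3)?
-30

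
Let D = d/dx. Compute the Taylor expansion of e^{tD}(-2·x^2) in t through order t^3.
- 2 t^{2} - 4 t x - 2 x^{2}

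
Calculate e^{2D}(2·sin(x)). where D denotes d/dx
2 \sin{\left(x + 2 \right)}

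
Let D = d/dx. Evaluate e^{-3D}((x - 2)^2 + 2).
x^{2} - 10 x + 27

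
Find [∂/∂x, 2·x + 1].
2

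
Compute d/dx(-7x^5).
- 35 x^{4}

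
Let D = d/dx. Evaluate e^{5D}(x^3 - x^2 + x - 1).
x^{3} + 14 x^{2} + 66 x + 104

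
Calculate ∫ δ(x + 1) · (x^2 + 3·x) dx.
-2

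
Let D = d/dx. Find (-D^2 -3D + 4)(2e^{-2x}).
12 e^{- 2 x}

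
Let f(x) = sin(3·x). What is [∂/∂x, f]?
3 \cos{\left(3 x \right)}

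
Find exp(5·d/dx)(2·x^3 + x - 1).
2 x^{3} + 30 x^{2} + 151 x + 254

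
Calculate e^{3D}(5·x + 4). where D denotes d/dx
5 x + 19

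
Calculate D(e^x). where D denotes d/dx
e^{x}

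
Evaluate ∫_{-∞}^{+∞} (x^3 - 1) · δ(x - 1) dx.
0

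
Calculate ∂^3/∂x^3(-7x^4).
- 168 x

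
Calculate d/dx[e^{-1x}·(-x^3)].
x^{2} \left(x - 3\right) e^{- x}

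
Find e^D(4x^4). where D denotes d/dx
4 x^{4} + 16 x^{3} + 24 x^{2} + 16 x + 4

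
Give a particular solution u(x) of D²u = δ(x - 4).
\frac{|x - 4|}{2}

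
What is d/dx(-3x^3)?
- 9 x^{2}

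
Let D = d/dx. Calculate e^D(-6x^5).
- 6 x^{5} - 30 x^{4} - 60 x^{3} - 60 x^{2} - 30 x - 6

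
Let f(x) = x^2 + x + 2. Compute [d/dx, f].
2 x + 1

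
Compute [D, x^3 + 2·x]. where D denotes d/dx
3 x^{2} + 2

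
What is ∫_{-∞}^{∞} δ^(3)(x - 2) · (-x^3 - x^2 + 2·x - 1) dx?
6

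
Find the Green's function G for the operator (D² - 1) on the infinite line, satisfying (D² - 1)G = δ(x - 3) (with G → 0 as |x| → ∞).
-\frac{e^{-|x - 3|}}{2}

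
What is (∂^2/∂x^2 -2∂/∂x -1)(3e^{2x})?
- 3 e^{2 x}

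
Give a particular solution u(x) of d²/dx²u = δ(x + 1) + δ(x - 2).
\frac{|x + 1|}{2} + \frac{|x - 2|}{2}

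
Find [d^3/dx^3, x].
3\frac{d^{2}}{dx^{2}}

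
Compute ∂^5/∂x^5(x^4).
0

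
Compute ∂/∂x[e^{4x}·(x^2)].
2 x \left(2 x + 1\right) e^{4 x}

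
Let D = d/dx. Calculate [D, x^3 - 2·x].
3 x^{2} - 2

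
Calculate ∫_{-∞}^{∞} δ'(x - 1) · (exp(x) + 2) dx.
- e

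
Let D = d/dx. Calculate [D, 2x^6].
12 x^{5}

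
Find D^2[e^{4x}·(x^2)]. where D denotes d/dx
\left(16 x^{2} + 16 x + 2\right) e^{4 x}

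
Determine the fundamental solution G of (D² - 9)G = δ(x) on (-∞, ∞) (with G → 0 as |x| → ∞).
-\frac{e^{-3|x|}}{6}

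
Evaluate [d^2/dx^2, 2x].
4\frac{d}{dx}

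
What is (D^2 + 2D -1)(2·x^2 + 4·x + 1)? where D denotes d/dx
- 2 x^{2} + 4 x + 11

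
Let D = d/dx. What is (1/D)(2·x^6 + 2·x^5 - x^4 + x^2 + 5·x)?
\frac{2 x^{7}}{7} + \frac{x^{6}}{3} - \frac{x^{5}}{5} + \frac{x^{3}}{3} + \frac{5 x^{2}}{2}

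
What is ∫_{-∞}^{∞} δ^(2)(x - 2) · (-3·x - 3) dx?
0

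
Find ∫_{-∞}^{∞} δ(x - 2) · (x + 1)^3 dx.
27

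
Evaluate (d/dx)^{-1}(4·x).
2 x^{2}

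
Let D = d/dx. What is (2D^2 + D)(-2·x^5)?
10 x^{3} \left(- x - 8\right)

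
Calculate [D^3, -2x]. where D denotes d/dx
-6D^{2}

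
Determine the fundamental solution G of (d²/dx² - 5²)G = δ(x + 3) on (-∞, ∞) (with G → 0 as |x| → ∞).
-\frac{e^{-5|x + 3|}}{10}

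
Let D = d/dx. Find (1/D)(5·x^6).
\frac{5 x^{7}}{7}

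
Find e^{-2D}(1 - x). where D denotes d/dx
3 - x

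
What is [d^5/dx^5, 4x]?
20\frac{d^{4}}{dx^{4}}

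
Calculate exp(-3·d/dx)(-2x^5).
- 2 x^{5} + 30 x^{4} - 180 x^{3} + 540 x^{2} - 810 x + 486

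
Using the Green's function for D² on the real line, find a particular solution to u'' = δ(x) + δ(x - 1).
\frac{|x|}{2} + \frac{|x - 1|}{2}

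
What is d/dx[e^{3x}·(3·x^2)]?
3 x \left(3 x + 2\right) e^{3 x}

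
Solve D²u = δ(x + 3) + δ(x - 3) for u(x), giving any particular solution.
\frac{|x + 3|}{2} + \frac{|x - 3|}{2}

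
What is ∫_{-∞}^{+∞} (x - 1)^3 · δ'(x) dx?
-3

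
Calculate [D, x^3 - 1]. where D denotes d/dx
3 x^{2}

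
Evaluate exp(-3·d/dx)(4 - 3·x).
13 - 3 x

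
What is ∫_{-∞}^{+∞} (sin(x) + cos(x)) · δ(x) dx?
1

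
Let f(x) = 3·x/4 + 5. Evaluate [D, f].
\frac{3}{4}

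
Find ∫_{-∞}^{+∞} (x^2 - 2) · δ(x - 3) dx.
7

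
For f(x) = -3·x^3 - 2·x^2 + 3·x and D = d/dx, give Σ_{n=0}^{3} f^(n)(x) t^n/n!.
- 3 t^{3} - t^{2} \left(9 x + 2\right) - t \left(9 x^{2} + 4 x - 3\right) - 3 x^{3} - 2 x^{2} + 3 x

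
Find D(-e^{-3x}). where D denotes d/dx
3 e^{- 3 x}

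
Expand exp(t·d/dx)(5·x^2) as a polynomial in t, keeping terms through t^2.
5 t^{2} + 10 t x + 5 x^{2}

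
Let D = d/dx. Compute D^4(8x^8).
13440 x^{4}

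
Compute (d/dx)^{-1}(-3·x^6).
- \frac{3 x^{7}}{7}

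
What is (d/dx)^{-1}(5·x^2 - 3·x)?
\frac{5 x^{3}}{3} - \frac{3 x^{2}}{2}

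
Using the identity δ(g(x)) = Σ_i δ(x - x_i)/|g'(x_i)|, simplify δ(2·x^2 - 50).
\frac{\delta(x - 5) + \delta(x + 5)}{20}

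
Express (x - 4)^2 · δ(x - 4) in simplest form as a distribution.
0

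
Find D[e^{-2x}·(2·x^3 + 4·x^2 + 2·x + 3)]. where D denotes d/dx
2 \left(- 2 x^{3} - x^{2} + 2 x - 2\right) e^{- 2 x}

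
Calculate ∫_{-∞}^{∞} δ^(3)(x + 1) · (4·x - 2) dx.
0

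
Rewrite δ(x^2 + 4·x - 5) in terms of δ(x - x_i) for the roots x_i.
\frac{\delta(x + 5) + \delta(x - 1)}{6}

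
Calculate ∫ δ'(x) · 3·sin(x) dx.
-3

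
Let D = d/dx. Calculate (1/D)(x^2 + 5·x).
\frac{x^{3}}{3} + \frac{5 x^{2}}{2}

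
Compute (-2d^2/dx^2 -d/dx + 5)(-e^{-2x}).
e^{- 2 x}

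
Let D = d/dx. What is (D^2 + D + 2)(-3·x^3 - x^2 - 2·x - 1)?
- 6 x^{3} - 11 x^{2} - 24 x - 6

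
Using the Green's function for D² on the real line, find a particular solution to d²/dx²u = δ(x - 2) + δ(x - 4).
\frac{|x - 2|}{2} + \frac{|x - 4|}{2}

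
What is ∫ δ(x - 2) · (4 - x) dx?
2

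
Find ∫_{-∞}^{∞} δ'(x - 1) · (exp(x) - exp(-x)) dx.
- 2 \cosh{\left(1 \right)}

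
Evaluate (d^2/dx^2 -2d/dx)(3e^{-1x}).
9 e^{- x}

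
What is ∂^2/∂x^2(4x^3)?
24 x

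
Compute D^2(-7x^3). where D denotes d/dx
- 42 x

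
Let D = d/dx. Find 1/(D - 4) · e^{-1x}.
- \frac{e^{- x}}{5}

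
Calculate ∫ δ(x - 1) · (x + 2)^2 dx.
9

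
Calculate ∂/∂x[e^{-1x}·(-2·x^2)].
2 x \left(x - 2\right) e^{- x}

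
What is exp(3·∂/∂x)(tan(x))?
\tan{\left(x + 3 \right)}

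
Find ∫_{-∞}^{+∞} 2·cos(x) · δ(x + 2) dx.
2 \cos{\left(2 \right)}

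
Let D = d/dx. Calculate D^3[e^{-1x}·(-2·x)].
2 \left(x - 3\right) e^{- x}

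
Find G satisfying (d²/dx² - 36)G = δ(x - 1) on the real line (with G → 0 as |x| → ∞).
-\frac{e^{-6|x - 1|}}{12}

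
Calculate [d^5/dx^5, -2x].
-10\frac{d^{4}}{dx^{4}}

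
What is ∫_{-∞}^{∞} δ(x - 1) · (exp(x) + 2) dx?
2 + e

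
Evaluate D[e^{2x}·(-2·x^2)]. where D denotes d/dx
4 x \left(- x - 1\right) e^{2 x}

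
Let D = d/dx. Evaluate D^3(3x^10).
2160 x^{7}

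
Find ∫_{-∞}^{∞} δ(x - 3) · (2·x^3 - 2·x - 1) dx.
47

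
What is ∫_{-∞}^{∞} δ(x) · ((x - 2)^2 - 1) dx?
3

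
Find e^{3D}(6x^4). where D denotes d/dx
6 x^{4} + 72 x^{3} + 324 x^{2} + 648 x + 486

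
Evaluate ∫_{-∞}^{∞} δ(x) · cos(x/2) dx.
1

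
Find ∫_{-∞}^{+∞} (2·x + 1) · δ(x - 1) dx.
3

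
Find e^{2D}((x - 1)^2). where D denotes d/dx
x^{2} + 2 x + 1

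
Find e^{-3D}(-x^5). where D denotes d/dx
- x^{5} + 15 x^{4} - 90 x^{3} + 270 x^{2} - 405 x + 243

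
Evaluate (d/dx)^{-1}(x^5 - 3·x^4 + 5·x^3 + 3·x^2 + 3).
\frac{x^{6}}{6} - \frac{3 x^{5}}{5} + \frac{5 x^{4}}{4} + x^{3} + 3 x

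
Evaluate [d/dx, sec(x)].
\tan{\left(x \right)} \sec{\left(x \right)}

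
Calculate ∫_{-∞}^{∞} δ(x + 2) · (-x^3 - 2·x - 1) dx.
11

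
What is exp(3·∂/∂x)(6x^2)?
6 x^{2} + 36 x + 54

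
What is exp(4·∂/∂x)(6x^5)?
6 x^{5} + 120 x^{4} + 960 x^{3} + 3840 x^{2} + 7680 x + 6144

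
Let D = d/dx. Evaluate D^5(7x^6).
5040 x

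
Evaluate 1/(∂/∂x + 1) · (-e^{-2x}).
e^{- 2 x}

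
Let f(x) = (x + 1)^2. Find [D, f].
2 x + 2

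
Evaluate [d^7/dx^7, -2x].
-14\frac{d^{6}}{dx^{6}}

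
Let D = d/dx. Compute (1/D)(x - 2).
\frac{x^{2}}{2} - 2 x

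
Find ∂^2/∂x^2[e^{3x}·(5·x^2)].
\left(45 x^{2} + 60 x + 10\right) e^{3 x}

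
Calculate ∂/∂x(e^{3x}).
3 e^{3 x}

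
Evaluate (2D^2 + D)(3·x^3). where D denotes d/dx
9 x \left(x + 4\right)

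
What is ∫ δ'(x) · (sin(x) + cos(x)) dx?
-1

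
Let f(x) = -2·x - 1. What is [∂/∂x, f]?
-2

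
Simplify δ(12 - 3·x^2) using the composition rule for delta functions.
\frac{\delta(x - 2) + \delta(x + 2)}{12}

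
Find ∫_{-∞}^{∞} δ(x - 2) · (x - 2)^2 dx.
0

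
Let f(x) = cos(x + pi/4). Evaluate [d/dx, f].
- \sin{\left(x + \frac{\pi}{4} \right)}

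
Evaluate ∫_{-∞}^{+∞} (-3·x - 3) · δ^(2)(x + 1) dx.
0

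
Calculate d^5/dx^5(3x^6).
2160 x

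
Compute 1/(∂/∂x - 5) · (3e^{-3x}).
- \frac{3 e^{- 3 x}}{8}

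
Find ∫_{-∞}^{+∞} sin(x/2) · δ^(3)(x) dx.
\frac{1}{8}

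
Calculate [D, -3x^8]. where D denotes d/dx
- 24 x^{7}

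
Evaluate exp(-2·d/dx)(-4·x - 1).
7 - 4 x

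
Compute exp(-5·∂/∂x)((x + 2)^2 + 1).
x^{2} - 6 x + 10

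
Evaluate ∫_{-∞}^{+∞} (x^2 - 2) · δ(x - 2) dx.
2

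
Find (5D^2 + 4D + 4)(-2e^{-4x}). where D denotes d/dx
- 136 e^{- 4 x}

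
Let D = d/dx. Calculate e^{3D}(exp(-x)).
e^{- x - 3}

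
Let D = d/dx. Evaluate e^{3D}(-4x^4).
- 4 x^{4} - 48 x^{3} - 216 x^{2} - 432 x - 324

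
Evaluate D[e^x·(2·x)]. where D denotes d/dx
2 \left(x + 1\right) e^{x}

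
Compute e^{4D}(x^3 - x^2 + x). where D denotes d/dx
x^{3} + 11 x^{2} + 41 x + 52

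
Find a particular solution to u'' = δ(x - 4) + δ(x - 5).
\frac{|x - 4|}{2} + \frac{|x - 5|}{2}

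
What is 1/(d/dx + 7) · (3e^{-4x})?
e^{- 4 x}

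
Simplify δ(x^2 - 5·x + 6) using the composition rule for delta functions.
\frac{\delta(x - 3) + \delta(x - 2)}{1}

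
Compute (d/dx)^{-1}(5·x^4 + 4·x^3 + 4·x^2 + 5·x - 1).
x^{5} + x^{4} + \frac{4 x^{3}}{3} + \frac{5 x^{2}}{2} - x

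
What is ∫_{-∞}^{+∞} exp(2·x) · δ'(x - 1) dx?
- 2 e^{2}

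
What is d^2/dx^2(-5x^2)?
-10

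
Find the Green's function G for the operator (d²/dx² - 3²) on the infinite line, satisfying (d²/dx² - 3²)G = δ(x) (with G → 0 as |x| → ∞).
-\frac{e^{-3|x|}}{6}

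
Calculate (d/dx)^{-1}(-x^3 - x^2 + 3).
- \frac{x^{4}}{4} - \frac{x^{3}}{3} + 3 x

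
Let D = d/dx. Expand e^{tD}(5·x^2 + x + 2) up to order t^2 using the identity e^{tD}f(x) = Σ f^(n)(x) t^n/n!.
5 t^{2} + t \left(10 x + 1\right) + 5 x^{2} + x + 2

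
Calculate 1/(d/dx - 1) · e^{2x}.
e^{2 x}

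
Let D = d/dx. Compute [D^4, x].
4D^{3}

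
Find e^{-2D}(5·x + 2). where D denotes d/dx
5 x - 8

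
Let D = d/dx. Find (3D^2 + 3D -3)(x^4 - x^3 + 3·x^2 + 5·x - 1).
- 3 x^{4} + 15 x^{3} + 18 x^{2} - 15 x + 36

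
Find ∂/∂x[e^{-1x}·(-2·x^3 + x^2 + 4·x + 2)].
\left(2 x^{3} - 7 x^{2} - 2 x + 2\right) e^{- x}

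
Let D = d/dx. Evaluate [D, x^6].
6 x^{5}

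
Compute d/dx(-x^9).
- 9 x^{8}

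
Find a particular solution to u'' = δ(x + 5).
\frac{|x + 5|}{2}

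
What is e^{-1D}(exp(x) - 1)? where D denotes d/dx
e^{x - 1} - 1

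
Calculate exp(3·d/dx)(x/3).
\frac{x}{3} + 1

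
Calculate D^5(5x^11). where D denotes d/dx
277200 x^{6}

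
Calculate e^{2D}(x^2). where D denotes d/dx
x^{2} + 4 x + 4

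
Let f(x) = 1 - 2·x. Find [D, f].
-2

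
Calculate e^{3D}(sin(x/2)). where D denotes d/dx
\sin{\left(\frac{x}{2} + \frac{3}{2} \right)}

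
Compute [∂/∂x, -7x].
-7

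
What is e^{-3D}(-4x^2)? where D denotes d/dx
- 4 x^{2} + 24 x - 36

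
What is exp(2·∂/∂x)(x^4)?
x^{4} + 8 x^{3} + 24 x^{2} + 32 x + 16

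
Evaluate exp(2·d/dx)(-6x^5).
- 6 x^{5} - 60 x^{4} - 240 x^{3} - 480 x^{2} - 480 x - 192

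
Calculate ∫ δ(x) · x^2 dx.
0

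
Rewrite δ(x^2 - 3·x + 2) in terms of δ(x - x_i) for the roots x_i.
\frac{\delta(x - 2) + \delta(x - 1)}{1}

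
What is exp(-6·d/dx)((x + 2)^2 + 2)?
x^{2} - 8 x + 18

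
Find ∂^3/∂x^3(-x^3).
-6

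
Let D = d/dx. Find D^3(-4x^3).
-24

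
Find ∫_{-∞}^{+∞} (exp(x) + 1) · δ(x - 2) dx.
1 + e^{2}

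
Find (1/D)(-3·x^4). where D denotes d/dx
- \frac{3 x^{5}}{5}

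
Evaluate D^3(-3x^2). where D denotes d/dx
0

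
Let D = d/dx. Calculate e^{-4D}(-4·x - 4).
12 - 4 x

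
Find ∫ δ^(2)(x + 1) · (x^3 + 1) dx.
-6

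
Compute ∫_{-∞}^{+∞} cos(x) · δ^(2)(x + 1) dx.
- \cos{\left(1 \right)}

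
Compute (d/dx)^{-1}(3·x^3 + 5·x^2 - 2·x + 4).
\frac{3 x^{4}}{4} + \frac{5 x^{3}}{3} - x^{2} + 4 x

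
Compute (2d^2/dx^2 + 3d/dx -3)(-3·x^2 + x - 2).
9 x^{2} - 21 x - 3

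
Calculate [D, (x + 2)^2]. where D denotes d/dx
2 x + 4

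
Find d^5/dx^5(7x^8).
47040 x^{3}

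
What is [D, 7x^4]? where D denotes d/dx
28 x^{3}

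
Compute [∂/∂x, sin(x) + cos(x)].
- \sin{\left(x \right)} + \cos{\left(x \right)}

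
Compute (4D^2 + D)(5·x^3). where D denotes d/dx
15 x \left(x + 8\right)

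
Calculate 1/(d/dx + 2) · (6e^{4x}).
e^{4 x}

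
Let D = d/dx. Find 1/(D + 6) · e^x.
\frac{e^{x}}{7}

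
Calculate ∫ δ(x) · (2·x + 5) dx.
5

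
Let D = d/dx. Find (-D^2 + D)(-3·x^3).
9 x \left(2 - x\right)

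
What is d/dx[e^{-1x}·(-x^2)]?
x \left(x - 2\right) e^{- x}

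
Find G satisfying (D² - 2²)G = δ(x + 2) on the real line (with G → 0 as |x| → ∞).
-\frac{e^{-2|x + 2|}}{4}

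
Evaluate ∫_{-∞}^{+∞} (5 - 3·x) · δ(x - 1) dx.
2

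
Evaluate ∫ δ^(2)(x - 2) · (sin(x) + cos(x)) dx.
- \sin{\left(2 \right)} - \cos{\left(2 \right)}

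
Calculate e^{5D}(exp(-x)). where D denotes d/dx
e^{- x - 5}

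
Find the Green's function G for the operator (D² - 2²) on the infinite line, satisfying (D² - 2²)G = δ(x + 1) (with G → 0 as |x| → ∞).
-\frac{e^{-2|x + 1|}}{4}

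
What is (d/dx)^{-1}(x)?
\frac{x^{2}}{2}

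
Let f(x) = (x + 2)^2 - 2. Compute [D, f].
2 x + 4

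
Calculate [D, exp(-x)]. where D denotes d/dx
- e^{- x}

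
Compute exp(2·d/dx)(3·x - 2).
3 x + 4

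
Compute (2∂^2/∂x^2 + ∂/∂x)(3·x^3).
9 x \left(x + 4\right)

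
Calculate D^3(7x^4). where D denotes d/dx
168 x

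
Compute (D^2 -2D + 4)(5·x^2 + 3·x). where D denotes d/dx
20 x^{2} - 8 x + 4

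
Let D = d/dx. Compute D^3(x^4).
24 x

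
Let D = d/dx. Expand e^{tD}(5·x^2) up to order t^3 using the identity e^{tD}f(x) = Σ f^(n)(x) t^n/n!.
5 t^{2} + 10 t x + 5 x^{2}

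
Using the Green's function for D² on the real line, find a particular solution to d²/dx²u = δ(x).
\frac{|x|}{2}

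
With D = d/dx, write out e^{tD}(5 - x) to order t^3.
- t - x + 5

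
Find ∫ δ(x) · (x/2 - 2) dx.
-2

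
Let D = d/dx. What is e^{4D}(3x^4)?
3 x^{4} + 48 x^{3} + 288 x^{2} + 768 x + 768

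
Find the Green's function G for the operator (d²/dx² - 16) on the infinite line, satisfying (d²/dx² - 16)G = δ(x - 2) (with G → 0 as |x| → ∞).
-\frac{e^{-4|x - 2|}}{8}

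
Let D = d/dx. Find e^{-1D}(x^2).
x^{2} - 2 x + 1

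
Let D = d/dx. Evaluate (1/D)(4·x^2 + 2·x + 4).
\frac{4 x^{3}}{3} + x^{2} + 4 x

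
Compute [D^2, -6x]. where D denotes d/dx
-12D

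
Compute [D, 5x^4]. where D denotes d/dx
20 x^{3}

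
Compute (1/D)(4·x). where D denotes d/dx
2 x^{2}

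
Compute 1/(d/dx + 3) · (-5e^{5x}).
- \frac{5 e^{5 x}}{8}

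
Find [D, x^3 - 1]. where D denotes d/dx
3 x^{2}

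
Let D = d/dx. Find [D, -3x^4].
- 12 x^{3}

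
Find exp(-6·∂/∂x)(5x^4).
5 x^{4} - 120 x^{3} + 1080 x^{2} - 4320 x + 6480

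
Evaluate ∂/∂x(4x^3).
12 x^{2}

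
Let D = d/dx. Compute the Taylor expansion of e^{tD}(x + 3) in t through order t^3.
t + x + 3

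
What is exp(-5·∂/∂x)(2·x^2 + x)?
2 x^{2} - 19 x + 45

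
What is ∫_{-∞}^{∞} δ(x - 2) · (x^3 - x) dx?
6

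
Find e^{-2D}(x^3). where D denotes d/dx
x^{3} - 6 x^{2} + 12 x - 8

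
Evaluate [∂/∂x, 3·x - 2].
3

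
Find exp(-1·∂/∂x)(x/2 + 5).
\frac{x}{2} + \frac{9}{2}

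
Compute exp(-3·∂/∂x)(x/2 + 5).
\frac{x}{2} + \frac{7}{2}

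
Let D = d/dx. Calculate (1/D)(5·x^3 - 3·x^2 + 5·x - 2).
\frac{5 x^{4}}{4} - x^{3} + \frac{5 x^{2}}{2} - 2 x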